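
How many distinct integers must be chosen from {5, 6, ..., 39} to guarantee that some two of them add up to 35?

A set avoiding the sum 35 can contain at most one of each pair {x, 35−x}, plus the 9 elements whose complement lies outside the range.
The integers 18, …, 39 (22 of them) are such a set: any two sum to at least 18+19 = 37 > 35.
Any 23rd integer completes one of the 13 pairs, so 23 choices force a sum of 35.

23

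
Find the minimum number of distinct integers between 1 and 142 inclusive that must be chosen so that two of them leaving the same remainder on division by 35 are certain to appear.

By the pigeonhole principle, the 35 residue classes mod 35 are the pigeonholes.
With 35 integers one could put 1 in each residue class and have no class reach 2.
The 36th integer pushes some class to 2, so 35·1 + 1 = 36.

36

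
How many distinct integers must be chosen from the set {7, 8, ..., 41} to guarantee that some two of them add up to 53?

A set avoiding the sum 53 can contain at most one of each pair {x, 53−x}, plus the 5 elements whose complement lies outside the range.
The integers 7, …, 26 (20 of them) are such a set: any two sum to at least 7+8 = 15 and at most 25+26 = 51 < 53.
By the pigeonhole principle, any 21st integer completes one of the 15 pairs, so 21 choices force a sum of 53.

21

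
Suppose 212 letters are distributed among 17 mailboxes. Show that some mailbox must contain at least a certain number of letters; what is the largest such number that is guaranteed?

The 17 mailboxes are the holes and the 212 letters are the pigeons.
If every mailbox held at most 12 letters, the total would be at most 17 × 12 = 204, which is less than 212.
So some mailbox holds at least ⌈212/17⌉ = 13 letters.

13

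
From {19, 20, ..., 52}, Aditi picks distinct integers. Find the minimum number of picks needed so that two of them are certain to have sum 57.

Two chosen integers sum to 57 exactly when both halves of some pair {x, 57−x} with 19 ≤ x ≤ 57−x ≤ 38 are chosen — 10 such pairs.
The remaining 14 elements (those with no distinct partner in range) can never complete a 57-sum, so the worst case takes all of them and one from each pair: 14 + 10 = 24.
By pigeonhole, the 25th integer has to be the second member of some pair, so 24 + 1 = 25.

25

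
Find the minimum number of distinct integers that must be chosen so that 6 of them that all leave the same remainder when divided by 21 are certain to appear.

106

Pigeonhole: the 21 residue classes mod 21 are the pigeonholes.
With 105 integers one could put 5 in each residue class and have no class reach 6.
The 106th integer pushes some class to 6, so 21·5 + 1 = 106.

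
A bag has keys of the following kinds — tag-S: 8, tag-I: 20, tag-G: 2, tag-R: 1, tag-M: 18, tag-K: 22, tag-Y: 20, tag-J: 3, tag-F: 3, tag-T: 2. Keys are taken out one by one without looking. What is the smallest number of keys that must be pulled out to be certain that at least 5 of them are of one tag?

An adversary could hand out at most 4 keys per tag (5 tags run out sooner): 4 + 4 + 2 + 1 + 4 + 4 + 4 + 3 + 3 + 2 = 31 keys and still no tag has 5.
One more key lands in a tag already at 4, so 32 draws are enough and 31 are not.

32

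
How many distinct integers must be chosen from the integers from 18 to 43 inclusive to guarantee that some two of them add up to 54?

Group the elements by complementary pair {x, 54−x}: {18,36}, {19,35}, {20,34}, …, giving 9 two-element pairs, the single value 27 (it cannot pair with itself since the integers are distinct), and 7 integers whose partner 54−x falls outside [18,43].
Treating each of those 17 groups as a pigeonhole, one can pick one integer per group — 17 integers — with no two summing to 54.
The 18th integer lands in an occupied pair, forcing a sum of 54.

18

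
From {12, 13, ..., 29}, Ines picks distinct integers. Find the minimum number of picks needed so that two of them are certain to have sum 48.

Group the elements by complementary pair {x, 48−x}: {19,29}, {20,28}, {21,27}, …, giving 5 two-element pairs; the single value 24 (it cannot pair with itself since the integers are distinct); and 7 integers whose partner 48−x falls outside [12,29].
Treating each of those 13 groups as a pigeonhole, one can pick one integer per group — 13 integers — with no two summing to 48.
The 14th integer lands in an occupied pair, forcing a sum of 48.

14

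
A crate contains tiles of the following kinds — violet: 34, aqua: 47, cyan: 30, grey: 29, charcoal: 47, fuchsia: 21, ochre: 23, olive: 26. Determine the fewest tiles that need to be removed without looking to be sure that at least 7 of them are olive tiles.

238

In the worst case for collecting olive tiles, every non-olive tile comes out first.
There are 34 + 47 + 30 + 29 + 47 + 21 + 23 = 231 non-olive tiles altogether.
After those, each further tile must be olive, so 231 + 7 = 238 draws guarantee 7 olive tiles.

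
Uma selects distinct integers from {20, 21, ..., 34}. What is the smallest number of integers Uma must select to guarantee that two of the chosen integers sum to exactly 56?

Two chosen integers sum to 56 exactly when both halves of some pair {x, 56−x} with 22 ≤ x ≤ 56−x ≤ 34 are chosen — 6 such pairs.
The remaining 3 elements (those with no distinct partner in range) can never complete a 56-sum, so the worst case takes all of them and one from each pair: 3 + 6 = 9.
The 10th integer has to be the second member of some pair, so 9 + 1 = 10.

10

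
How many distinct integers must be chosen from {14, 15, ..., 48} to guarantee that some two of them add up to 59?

20

Two chosen integers sum to 59 exactly when both halves of some pair {x, 59−x} with 14 ≤ x ≤ 59−x ≤ 45 are chosen — 16 such pairs.
The remaining 3 elements (those with no distinct partner in range) can never complete a 59-sum, so the worst case takes all of them and one from each pair: 3 + 16 = 19.
The 20th integer has to be the second member of some pair, so 19 + 1 = 20.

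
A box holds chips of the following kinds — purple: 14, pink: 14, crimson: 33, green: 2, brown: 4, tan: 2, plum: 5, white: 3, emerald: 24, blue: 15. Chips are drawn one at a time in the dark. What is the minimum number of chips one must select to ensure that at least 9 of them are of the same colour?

57

An adversary could hand out at most 8 chips per colour (5 colours run out sooner): 8 + 8 + 8 + 2 + 4 + 2 + 5 + 3 + 8 + 8 = 56 chips and still no colour has 9.
By pigeonhole, one more chip lands in a colour already at 8, so 57 draws are enough and 56 are not.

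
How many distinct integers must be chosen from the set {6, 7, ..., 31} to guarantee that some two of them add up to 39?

A set avoiding the sum 39 can contain at most one of each pair {x, 39−x}, plus the 2 elements whose complement lies outside the range.
The integers 6, …, 19 (14 of them) are such a set: any two sum to at least 6+7 = 13 and at most 18+19 = 37 < 39.
Any 15th integer completes one of the 12 pairs, so 15 choices force a sum of 39.

15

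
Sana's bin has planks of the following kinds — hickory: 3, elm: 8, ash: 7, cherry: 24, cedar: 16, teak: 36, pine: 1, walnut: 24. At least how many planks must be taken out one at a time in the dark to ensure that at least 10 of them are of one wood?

The 8 woods are the holes; the planks drawn are the pigeons.
To avoid 10 of any one wood, the worst case takes at most 9 of each wood, or every plank of a wood that has fewer than 9.
That gives 3 + 8 + 7 + 9 + 9 + 9 + 1 + 9 = 55 planks with no wood reaching 10.
The next plank forces some wood to 10, so 55 + 1 = 56.

56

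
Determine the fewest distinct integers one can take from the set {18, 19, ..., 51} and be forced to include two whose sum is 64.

Two chosen integers sum to 64 exactly when both halves of some pair {x, 64−x} with 18 ≤ x ≤ 64−x ≤ 46 are chosen — 14 such pairs.
The remaining 6 elements (those with no distinct partner in range) can never complete a 64-sum, so the worst case takes all of them and one from each pair: 6 + 14 = 20.
By pigeonhole, the 21st integer has to be the second member of some pair, so 20 + 1 = 21.

21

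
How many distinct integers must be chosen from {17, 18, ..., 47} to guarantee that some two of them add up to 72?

21

A set avoiding the sum 72 can contain at most one of each pair {x, 72−x}, plus the 9 elements whose complement lies outside the range or equal to its own complement.
The integers 17, …, 36 (20 of them) are such a set: any two sum to at least 17+18 = 35 and at most 35+36 = 71 < 72.
Any 21st integer completes one of the 11 pairs, so 21 choices force a sum of 72.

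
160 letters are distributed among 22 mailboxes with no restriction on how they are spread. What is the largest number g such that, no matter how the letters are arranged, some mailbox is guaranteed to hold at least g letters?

The 22 mailboxes are the holes and the 160 letters are the pigeons.
If every mailbox held at most 7 letters, the total would be at most 22 × 7 = 154, which is less than 160.
So some mailbox holds at least ⌈160/22⌉ = 8 letters.

8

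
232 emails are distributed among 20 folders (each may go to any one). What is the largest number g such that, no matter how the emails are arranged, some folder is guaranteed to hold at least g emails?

Pigeonhole: the 20 folders are the holes and the 232 emails are the pigeons.
If every folder held at most 11 emails, the total would be at most 20 × 11 = 220, which is less than 232.
So some folder holds at least ⌈232/20⌉ = 12 emails.

12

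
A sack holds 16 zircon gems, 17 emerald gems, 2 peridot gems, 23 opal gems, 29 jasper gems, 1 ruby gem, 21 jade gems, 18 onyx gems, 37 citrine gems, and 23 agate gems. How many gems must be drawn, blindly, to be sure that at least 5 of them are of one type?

An adversary could hand out at most 4 gems per type (peridot, ruby run out sooner): 4 + 4 + 2 + 4 + 4 + 1 + 4 + 4 + 4 + 4 = 35 gems and still no type has 5.
One more gem lands in a type already at 4, so 36 draws are enough and 35 are not.

36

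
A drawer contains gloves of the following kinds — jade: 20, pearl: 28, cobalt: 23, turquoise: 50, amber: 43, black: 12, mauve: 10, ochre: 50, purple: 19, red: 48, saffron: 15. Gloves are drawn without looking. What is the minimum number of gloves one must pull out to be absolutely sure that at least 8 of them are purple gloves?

In the worst case for collecting purple gloves, every non-purple glove comes out first.
There are 20 + 28 + 23 + 50 + 43 + 12 + 10 + 50 + 48 + 15 = 299 non-purple gloves altogether.
After those, each further glove must be purple, so 299 + 8 = 307 draws guarantee 8 purple gloves.

307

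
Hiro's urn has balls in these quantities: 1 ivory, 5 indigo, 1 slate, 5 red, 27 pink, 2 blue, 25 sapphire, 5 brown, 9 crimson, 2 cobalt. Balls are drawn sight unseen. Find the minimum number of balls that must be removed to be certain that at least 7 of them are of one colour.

Pigeonhole: put each drawn ball into a box by colour. The largest draw with every box below 7 takes min(count, 6) from each colour; colours with fewer than 6 contribute all they have.
Σ min(cᵢ, 6) = 1 + 5 + 1 + 5 + 6 + 2 + 6 + 5 + 6 + 2 = 39.
Draw number 39 + 1 = 40 must push one box to 7.

40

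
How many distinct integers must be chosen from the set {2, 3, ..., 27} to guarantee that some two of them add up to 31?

15

A set avoiding the sum 31 can contain at most one of each pair {x, 31−x}, plus the 2 elements whose complement lies outside the range.
The integers 2, …, 15 (14 of them) are such a set: any two sum to at least 2+3 = 5 and at most 14+15 = 29 < 31.
By the pigeonhole principle, any 15th integer completes one of the 12 pairs, so 15 choices force a sum of 31.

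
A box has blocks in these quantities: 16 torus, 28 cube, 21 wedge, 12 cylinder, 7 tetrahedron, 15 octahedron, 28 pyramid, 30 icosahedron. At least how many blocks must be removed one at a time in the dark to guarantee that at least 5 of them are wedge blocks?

In the worst case for collecting wedge blocks, every non-wedge block comes out first.
There are 16 + 28 + 12 + 7 + 15 + 28 + 30 = 136 non-wedge blocks altogether.
After those, each further block must be wedge, so 136 + 5 = 141 draws guarantee 5 wedge blocks.

141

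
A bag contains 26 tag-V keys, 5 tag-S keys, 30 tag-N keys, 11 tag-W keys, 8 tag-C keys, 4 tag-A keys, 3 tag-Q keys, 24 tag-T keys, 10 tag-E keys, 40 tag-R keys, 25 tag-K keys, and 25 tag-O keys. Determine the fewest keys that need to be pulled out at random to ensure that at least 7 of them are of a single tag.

67

An adversary could hand out at most 6 keys per tag (tag-S, tag-A, tag-Q run out sooner): 6 + 5 + 6 + 6 + 6 + 4 + 3 + 6 + 6 + 6 + 6 + 6 = 66 keys and still no tag has 7.
Pigeonhole: one more key lands in a tag already at 6, so 67 draws are enough and 66 are not.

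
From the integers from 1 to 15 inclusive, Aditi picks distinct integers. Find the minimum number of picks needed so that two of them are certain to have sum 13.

A set avoiding the sum 13 can contain at most one of each pair {x, 13−x}, plus the 3 elements whose complement lies outside the range.
The integers 7, …, 15 (9 of them) are such a set: any two sum to at least 7+8 = 15 > 13.
Any 10th integer completes one of the 6 pairs, so 10 choices force a sum of 13.

10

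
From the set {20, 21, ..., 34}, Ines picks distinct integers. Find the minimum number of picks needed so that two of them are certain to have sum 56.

Two chosen integers sum to 56 exactly when both halves of some pair {x, 56−x} with 22 ≤ x ≤ 56−x ≤ 34 are chosen — 6 such pairs.
The remaining 3 elements (those with no distinct partner in range) can never complete a 56-sum, so the worst case takes all of them and one from each pair: 3 + 6 = 9.
By the pigeonhole principle, the 10th integer has to be the second member of some pair, so 9 + 1 = 10.

10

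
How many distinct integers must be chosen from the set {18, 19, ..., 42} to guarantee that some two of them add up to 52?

18

Two chosen integers sum to 52 exactly when both halves of some pair {x, 52−x} with 18 ≤ x ≤ 52−x ≤ 34 are chosen — 8 such pairs.
The remaining 9 elements (those with no distinct partner in range) can never complete a 52-sum, so the worst case takes all of them and one from each pair: 9 + 8 = 17.
The 18th integer has to be the second member of some pair, so 17 + 1 = 18.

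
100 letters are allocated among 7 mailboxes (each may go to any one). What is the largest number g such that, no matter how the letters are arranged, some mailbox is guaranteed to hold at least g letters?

15

The 7 mailboxes are the holes and the 100 letters are the pigeons.
If every mailbox held at most 14 letters, the total would be at most 7 × 14 = 98, which is less than 100.
So some mailbox holds at least ⌈100/7⌉ = 15 letters.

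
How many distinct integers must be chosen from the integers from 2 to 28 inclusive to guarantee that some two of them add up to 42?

Group the elements by complementary pair {x, 42−x}: {14,28}, {15,27}, {16,26}, …, giving 7 two-element pairs, the single value 21 (it cannot pair with itself since the integers are distinct), and 12 integers whose partner 42−x falls outside [2,28].
By the pigeonhole principle, treating each of those 20 groups as a pigeonhole, one can pick one integer per group — 20 integers — with no two summing to 42.
The 21st integer lands in an occupied pair, forcing a sum of 42.

21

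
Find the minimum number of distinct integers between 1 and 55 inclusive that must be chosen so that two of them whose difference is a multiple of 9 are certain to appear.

Integers whose pairwise differences are multiples of 9 are exactly those sharing a remainder mod 9. The 9 residue classes mod 9 are the pigeonholes.
With 9 integers one could put 1 in each residue class and have no class reach 2.
The 10th integer pushes some class to 2, so 9·1 + 1 = 10.

10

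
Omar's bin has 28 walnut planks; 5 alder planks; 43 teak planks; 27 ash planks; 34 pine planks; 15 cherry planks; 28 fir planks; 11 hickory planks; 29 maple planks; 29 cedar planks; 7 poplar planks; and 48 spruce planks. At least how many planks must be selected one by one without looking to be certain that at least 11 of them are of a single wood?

Pigeonhole: the 12 woods are the holes; the planks drawn are the pigeons.
To avoid 11 of any one wood, the worst case takes at most 10 of each wood, or every plank of a wood that has fewer than 10.
That gives 10 + 5 + 10 + 10 + 10 + 10 + 10 + 10 + 10 + 10 + 7 + 10 = 112 planks with no wood reaching 11.
The next plank forces some wood to 11, so 112 + 1 = 113.

113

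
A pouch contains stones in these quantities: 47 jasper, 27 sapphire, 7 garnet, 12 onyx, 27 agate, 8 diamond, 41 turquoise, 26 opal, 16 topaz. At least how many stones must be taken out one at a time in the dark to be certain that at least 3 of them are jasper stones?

167

In the worst case for collecting jasper stones, every non-jasper stone comes out first.
There are 27 + 7 + 12 + 27 + 8 + 41 + 26 + 16 = 164 non-jasper stones altogether.
After those, each further stone must be jasper, so 164 + 3 = 167 draws guarantee 3 jasper stones.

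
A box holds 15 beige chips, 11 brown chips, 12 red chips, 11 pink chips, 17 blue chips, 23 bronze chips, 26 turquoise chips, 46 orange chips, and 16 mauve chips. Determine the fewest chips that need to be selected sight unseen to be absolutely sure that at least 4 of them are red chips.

169

In the worst case for collecting red chips, every non-red chip comes out first.
There are 15 + 11 + 11 + 17 + 23 + 26 + 46 + 16 = 165 non-red chips altogether.
After those, each further chip must be red, so 165 + 4 = 169 draws guarantee 4 red chips.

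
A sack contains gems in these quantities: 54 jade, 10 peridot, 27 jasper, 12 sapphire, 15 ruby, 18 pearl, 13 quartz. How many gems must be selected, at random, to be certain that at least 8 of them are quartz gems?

144

In the worst case for collecting quartz gems, every non-quartz gem comes out first.
There are 54 + 10 + 27 + 12 + 15 + 18 = 136 non-quartz gems altogether.
After those, each further gem must be quartz, so 136 + 8 = 144 draws guarantee 8 quartz gems.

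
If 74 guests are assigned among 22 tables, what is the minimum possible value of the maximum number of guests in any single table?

By the pigeonhole principle, the 22 tables are the holes and the 74 guests are the pigeons.
If every table held at most 3 guests, the total would be at most 22 × 3 = 66, which is less than 74.
So some table holds at least ⌈74/22⌉ = 4 guests.

4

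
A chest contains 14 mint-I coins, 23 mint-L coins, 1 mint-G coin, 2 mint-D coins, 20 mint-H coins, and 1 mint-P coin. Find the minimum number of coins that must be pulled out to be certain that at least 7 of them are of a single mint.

23

By pigeonhole, the 6 mints are the holes; the coins drawn are the pigeons.
To avoid 7 of any one mint, the worst case takes at most 6 of each mint, or every coin of a mint that has fewer than 6.
That gives 6 + 6 + 1 + 2 + 6 + 1 = 22 coins with no mint reaching 7.
The next coin forces some mint to 7, so 22 + 1 = 23.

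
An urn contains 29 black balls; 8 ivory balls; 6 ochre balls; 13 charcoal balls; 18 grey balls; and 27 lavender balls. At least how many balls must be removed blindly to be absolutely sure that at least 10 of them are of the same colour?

An adversary could hand out at most 9 balls per colour (ivory, ochre run out sooner): 9 + 8 + 6 + 9 + 9 + 9 = 50 balls and still no colour has 10.
By the pigeonhole principle, one more ball lands in a colour already at 9, so 51 draws are enough and 50 are not.

51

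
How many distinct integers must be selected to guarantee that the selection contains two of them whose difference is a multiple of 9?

10

Integers whose pairwise differences are multiples of 9 are exactly those sharing a remainder mod 9. The 9 residue classes mod 9 are the pigeonholes.
With 9 integers one could put 1 in each residue class and have no class reach 2.
The 10th integer pushes some class to 2, so 9·1 + 1 = 10.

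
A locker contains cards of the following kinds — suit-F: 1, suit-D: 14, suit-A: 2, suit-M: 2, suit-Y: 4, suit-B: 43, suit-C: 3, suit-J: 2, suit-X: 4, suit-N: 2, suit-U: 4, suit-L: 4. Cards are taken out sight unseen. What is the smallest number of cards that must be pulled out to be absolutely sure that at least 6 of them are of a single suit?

An adversary could hand out at most 5 cards per suit (10 suits run out sooner): 1 + 5 + 2 + 2 + 4 + 5 + 3 + 2 + 4 + 2 + 4 + 4 = 38 cards and still no suit has 6.
One more card lands in a suit already at 5, so 39 draws are enough and 38 are not.

39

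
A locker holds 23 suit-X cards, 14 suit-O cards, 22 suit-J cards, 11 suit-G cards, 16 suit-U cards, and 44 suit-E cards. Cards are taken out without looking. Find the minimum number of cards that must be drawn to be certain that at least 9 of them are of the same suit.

49

Put each drawn card into a box by suit. The largest draw with every box below 9 takes min(count, 8) from each suit.
Σ min(cᵢ, 8) = 8 + 8 + 8 + 8 + 8 + 8 = 48.
Draw number 48 + 1 = 49 must push one box to 9.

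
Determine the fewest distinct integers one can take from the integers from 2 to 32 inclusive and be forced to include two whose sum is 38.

Two chosen integers sum to 38 exactly when both halves of some pair {x, 38−x} with 6 ≤ x ≤ 38−x ≤ 32 are chosen — 13 such pairs.
The remaining 5 elements (those with no distinct partner in range) can never complete a 38-sum, so the worst case takes all of them and one from each pair: 5 + 13 = 18.
The 19th integer has to be the second member of some pair, so 18 + 1 = 19.

19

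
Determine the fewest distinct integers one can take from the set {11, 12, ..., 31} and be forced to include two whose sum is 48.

15

A set avoiding the sum 48 can contain at most one of each pair {x, 48−x}, plus the 7 elements whose complement lies outside the range or equal to its own complement.
The integers 11, …, 24 (14 of them) are such a set: any two sum to at least 11+12 = 23 and at most 23+24 = 47 < 48.
By the pigeonhole principle, any 15th integer completes one of the 7 pairs, so 15 choices force a sum of 48.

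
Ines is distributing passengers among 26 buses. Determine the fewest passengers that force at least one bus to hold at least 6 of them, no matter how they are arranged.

With 130 passengers one could put exactly 5 in each of the 26 buses, and no bus would reach 6.
One more passenger must land in a bus that already has 5, giving it 6.
So 26 × 5 + 1 = 131 passengers are required.

131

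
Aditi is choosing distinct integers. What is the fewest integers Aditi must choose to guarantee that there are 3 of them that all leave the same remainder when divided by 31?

63

The 31 residue classes mod 31 are the pigeonholes.
With 62 integers one could put 2 in each residue class and have no class reach 3.
The 63rd integer pushes some class to 3, so 31·2 + 1 = 63.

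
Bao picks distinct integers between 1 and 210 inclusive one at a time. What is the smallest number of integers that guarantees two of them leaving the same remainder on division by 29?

30

The 29 residue classes mod 29 are the pigeonholes.
With 29 integers one could put 1 in each residue class and have no class reach 2.
The 30th integer pushes some class to 2, so 29·1 + 1 = 30.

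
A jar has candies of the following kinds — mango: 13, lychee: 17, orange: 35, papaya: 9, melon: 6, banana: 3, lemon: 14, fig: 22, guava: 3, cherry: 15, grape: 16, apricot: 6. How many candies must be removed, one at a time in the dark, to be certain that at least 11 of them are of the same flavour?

An adversary could hand out at most 10 candies per flavour (5 flavours run out sooner): 10 + 10 + 10 + 9 + 6 + 3 + 10 + 10 + 3 + 10 + 10 + 6 = 97 candies and still no flavour has 11.
By the pigeonhole principle, one more candy lands in a flavour already at 10, so 98 draws are enough and 97 are not.

98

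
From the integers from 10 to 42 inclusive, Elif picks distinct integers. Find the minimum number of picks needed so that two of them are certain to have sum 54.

19

A set avoiding the sum 54 can contain at most one of each pair {x, 54−x}, plus the 3 elements whose complement lies outside the range or equal to its own complement.
The integers 10, …, 27 (18 of them) are such a set: any two sum to at least 10+11 = 21 and at most 26+27 = 53 < 54.
By the pigeonhole principle, any 19th integer completes one of the 15 pairs, so 19 choices force a sum of 54.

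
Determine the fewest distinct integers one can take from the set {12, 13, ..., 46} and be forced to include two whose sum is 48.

Group the elements by complementary pair {x, 48−x}: {12,36}, {13,35}, {14,34}, …, giving 12 two-element pairs, the single value 24 (it cannot pair with itself since the integers are distinct), and 10 integers whose partner 48−x falls outside [12,46].
Pigeonhole: treating each of those 23 groups as a pigeonhole, one can pick one integer per group — 23 integers — with no two summing to 48.
The 24th integer lands in an occupied pair, forcing a sum of 48.

24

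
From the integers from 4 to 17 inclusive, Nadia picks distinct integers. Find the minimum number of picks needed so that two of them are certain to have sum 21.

8

Group the elements by complementary pair {x, 21−x}: {4,17}, {5,16}, {6,15}, …, giving 7 two-element pairs.
By pigeonhole, treating each of those 7 groups as a pigeonhole, one can pick one integer per group — 7 integers — with no two summing to 21.
The 8th integer lands in an occupied pair, forcing a sum of 21.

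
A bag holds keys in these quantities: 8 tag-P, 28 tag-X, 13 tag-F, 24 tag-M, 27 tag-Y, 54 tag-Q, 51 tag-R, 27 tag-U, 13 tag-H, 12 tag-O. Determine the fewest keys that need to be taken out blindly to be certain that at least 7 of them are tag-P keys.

In the worst case for collecting tag-P keys, every non-tag-P key comes out first.
There are 28 + 13 + 24 + 27 + 54 + 51 + 27 + 13 + 12 = 249 non-tag-P keys altogether.
After those, each further key must be tag-P, so 249 + 7 = 256 draws guarantee 7 tag-P keys.

256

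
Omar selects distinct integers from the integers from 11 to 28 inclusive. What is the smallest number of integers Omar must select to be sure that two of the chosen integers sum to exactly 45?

13

A set avoiding the sum 45 can contain at most one of each pair {x, 45−x}, plus the 6 elements whose complement lies outside the range.
The integers 11, …, 22 (12 of them) are such a set: any two sum to at least 11+12 = 23 and at most 21+22 = 43 < 45.
Any 13th integer completes one of the 6 pairs, so 13 choices force a sum of 45.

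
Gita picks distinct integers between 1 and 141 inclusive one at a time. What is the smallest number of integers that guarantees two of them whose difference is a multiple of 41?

42

Integers whose pairwise differences are multiples of 41 are exactly those sharing a remainder mod 41. Pigeonhole: the 41 residue classes mod 41 are the pigeonholes.
With 41 integers one could put 1 in each residue class and have no class reach 2.
The 42nd integer pushes some class to 2, so 41·1 + 1 = 42.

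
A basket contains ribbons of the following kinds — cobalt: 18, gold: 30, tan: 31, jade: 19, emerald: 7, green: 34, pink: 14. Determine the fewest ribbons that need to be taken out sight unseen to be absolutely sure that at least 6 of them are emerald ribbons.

152

In the worst case for collecting emerald ribbons, every non-emerald ribbon comes out first.
There are 18 + 30 + 31 + 19 + 34 + 14 = 146 non-emerald ribbons altogether.
After those, each further ribbon must be emerald, so 146 + 6 = 152 draws guarantee 6 emerald ribbons.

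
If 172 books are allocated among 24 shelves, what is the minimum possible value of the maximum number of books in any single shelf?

8

By pigeonhole, the 24 shelves are the holes and the 172 books are the pigeons.
If every shelf held at most 7 books, the total would be at most 24 × 7 = 168, which is less than 172.
So some shelf holds at least ⌈172/24⌉ = 8 books.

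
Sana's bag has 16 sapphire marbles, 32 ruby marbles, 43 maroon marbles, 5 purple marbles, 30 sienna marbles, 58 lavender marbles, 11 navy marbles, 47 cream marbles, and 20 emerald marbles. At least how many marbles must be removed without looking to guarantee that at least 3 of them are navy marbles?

254

In the worst case for collecting navy marbles, every non-navy marble comes out first.
There are 16 + 32 + 43 + 5 + 30 + 58 + 47 + 20 = 251 non-navy marbles altogether.
After those, each further marble must be navy, so 251 + 3 = 254 draws guarantee 3 navy marbles.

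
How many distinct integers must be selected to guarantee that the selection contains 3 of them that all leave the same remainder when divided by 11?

Pigeonhole: the 11 residue classes mod 11 are the pigeonholes.
With 22 integers one could put 2 in each residue class and have no class reach 3.
The 23rd integer pushes some class to 3, so 11·2 + 1 = 23.

23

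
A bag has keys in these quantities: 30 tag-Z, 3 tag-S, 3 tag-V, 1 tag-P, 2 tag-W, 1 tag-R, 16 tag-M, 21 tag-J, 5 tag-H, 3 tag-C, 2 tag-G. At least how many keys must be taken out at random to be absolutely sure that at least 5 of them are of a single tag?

32

An adversary could hand out at most 4 keys per tag (7 tags run out sooner): 4 + 3 + 3 + 1 + 2 + 1 + 4 + 4 + 4 + 3 + 2 = 31 keys and still no tag has 5.
One more key lands in a tag already at 4, so 32 draws are enough and 31 are not.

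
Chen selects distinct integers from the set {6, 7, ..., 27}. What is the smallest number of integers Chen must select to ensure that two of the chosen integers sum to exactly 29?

Two chosen integers sum to 29 exactly when both halves of some pair {x, 29−x} with 6 ≤ x ≤ 29−x ≤ 23 are chosen — 9 such pairs.
The remaining 4 elements (those with no distinct partner in range) can never complete a 29-sum, so the worst case takes all of them and one from each pair: 4 + 9 = 13.
The 14th integer has to be the second member of some pair, so 13 + 1 = 14.

14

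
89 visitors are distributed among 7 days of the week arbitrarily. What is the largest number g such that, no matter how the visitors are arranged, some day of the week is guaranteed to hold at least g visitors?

The 7 days of the week are the holes and the 89 visitors are the pigeons.
If every day of the week held at most 12 visitors, the total would be at most 7 × 12 = 84, which is less than 89.
So some day of the week holds at least ⌈89/7⌉ = 13 visitors.

13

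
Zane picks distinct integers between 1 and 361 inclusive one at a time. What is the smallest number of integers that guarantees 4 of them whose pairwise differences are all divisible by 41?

124

Integers whose pairwise differences are multiples of 41 are exactly those sharing a remainder mod 41. By pigeonhole, the 41 residue classes mod 41 are the pigeonholes.
With 123 integers one could put 3 in each residue class and have no class reach 4.
The 124th integer pushes some class to 4, so 41·3 + 1 = 124.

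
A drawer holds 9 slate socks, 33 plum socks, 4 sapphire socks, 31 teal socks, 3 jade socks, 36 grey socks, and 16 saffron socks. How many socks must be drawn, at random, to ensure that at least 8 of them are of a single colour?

The 7 colours are the holes; the socks drawn are the pigeons.
To avoid 8 of any one colour, the worst case takes at most 7 of each colour, or every sock of a colour that has fewer than 7.
That gives 7 + 7 + 4 + 7 + 3 + 7 + 7 = 42 socks with no colour reaching 8.
The next sock forces some colour to 8, so 42 + 1 = 43.

43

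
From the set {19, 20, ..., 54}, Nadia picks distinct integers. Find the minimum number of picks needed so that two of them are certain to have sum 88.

A set avoiding the sum 88 can contain at most one of each pair {x, 88−x}, plus the 16 elements whose complement lies outside the range or equal to its own complement.
The integers 19, …, 44 (26 of them) are such a set: any two sum to at least 19+20 = 39 and at most 43+44 = 87 < 88.
Any 27th integer completes one of the 10 pairs, so 27 choices force a sum of 88.

27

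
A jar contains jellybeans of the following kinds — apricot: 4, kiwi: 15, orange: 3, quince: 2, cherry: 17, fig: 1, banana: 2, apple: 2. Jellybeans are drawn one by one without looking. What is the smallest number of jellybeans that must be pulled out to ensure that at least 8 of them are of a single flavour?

29

An adversary could hand out at most 7 jellybeans per flavour (6 flavours run out sooner): 4 + 7 + 3 + 2 + 7 + 1 + 2 + 2 = 28 jellybeans and still no flavour has 8.
By the pigeonhole principle, one more jellybean lands in a flavour already at 7, so 29 draws are enough and 28 are not.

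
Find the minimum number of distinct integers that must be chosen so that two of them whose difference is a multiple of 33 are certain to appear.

Integers whose pairwise differences are multiples of 33 are exactly those sharing a remainder mod 33. By the pigeonhole principle, the 33 residue classes mod 33 are the pigeonholes.
With 33 integers one could put 1 in each residue class and have no class reach 2.
The 34th integer pushes some class to 2, so 33·1 + 1 = 34.

34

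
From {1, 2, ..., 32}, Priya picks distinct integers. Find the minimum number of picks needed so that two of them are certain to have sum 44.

23

A set avoiding the sum 44 can contain at most one of each pair {x, 44−x}, plus the 12 elements whose complement lies outside the range or equal to its own complement.
The integers 1, …, 22 (22 of them) are such a set: any two sum to at least 1+2 = 3 and at most 21+22 = 43 < 44.
By pigeonhole, any 23rd integer completes one of the 10 pairs, so 23 choices force a sum of 44.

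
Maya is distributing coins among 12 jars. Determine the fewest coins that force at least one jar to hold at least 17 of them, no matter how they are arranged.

With 192 coins one could put exactly 16 in each of the 12 jars, and no jar would reach 17.
By pigeonhole, one more coin must land in a jar that already has 16, giving it 17.
So 12 × 16 + 1 = 193 coins are required.

193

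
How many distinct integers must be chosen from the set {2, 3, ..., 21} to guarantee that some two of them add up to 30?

15

Group the elements by complementary pair {x, 30−x}: {9,21}, {10,20}, {11,19}, …, giving 6 two-element pairs, the single value 15 (it cannot pair with itself since the integers are distinct), and 7 integers whose partner 30−x falls outside [2,21].
By pigeonhole, treating each of those 14 groups as a pigeonhole, one can pick one integer per group — 14 integers — with no two summing to 30.
The 15th integer lands in an occupied pair, forcing a sum of 30.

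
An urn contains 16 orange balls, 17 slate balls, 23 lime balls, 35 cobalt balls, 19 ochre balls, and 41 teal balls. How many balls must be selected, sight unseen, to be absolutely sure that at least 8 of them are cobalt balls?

In the worst case for collecting cobalt balls, every non-cobalt ball comes out first.
There are 16 + 17 + 23 + 19 + 41 = 116 non-cobalt balls altogether.
After those, each further ball must be cobalt, so 116 + 8 = 124 draws guarantee 8 cobalt balls.

124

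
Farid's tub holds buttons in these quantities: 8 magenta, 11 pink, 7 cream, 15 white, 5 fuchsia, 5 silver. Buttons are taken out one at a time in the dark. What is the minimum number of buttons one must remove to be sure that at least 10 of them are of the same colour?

44

The 6 colours are the holes; the buttons drawn are the pigeons.
To avoid 10 of any one colour, the worst case takes at most 9 of each colour, or every button of a colour that has fewer than 9.
That gives 8 + 9 + 7 + 9 + 5 + 5 = 43 buttons with no colour reaching 10.
The next button forces some colour to 10, so 43 + 1 = 44.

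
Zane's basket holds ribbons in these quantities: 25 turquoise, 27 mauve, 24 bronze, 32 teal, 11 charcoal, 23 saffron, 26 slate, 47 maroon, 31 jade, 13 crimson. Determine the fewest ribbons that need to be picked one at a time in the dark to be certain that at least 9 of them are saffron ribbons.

In the worst case for collecting saffron ribbons, every non-saffron ribbon comes out first.
There are 25 + 27 + 24 + 32 + 11 + 26 + 47 + 31 + 13 = 236 non-saffron ribbons altogether.
After those, each further ribbon must be saffron, so 236 + 9 = 245 draws guarantee 9 saffron ribbons.

245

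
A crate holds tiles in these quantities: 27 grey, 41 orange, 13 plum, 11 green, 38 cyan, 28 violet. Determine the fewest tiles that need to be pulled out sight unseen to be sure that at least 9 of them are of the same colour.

An adversary could hand out at most 8 tiles per colour: 8 + 8 + 8 + 8 + 8 + 8 = 48 tiles and still no colour has 9.
One more tile lands in a colour already at 8, so 49 draws are enough and 48 are not.

49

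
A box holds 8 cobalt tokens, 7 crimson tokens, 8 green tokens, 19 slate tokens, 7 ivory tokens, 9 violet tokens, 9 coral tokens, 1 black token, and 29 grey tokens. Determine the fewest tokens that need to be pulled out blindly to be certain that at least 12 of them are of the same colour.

72

Pigeonhole: the 9 colours are the holes; the tokens drawn are the pigeons.
To avoid 12 of any one colour, the worst case takes at most 11 of each colour, or every token of a colour that has fewer than 11.
That gives 8 + 7 + 8 + 11 + 7 + 9 + 9 + 1 + 11 = 71 tokens with no colour reaching 12.
The next token forces some colour to 12, so 71 + 1 = 72.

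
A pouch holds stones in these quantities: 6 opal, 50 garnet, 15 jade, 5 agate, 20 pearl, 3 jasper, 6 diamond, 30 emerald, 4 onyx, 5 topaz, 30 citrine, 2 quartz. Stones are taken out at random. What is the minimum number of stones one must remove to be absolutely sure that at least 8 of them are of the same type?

The 12 types are the holes; the stones drawn are the pigeons.
To avoid 8 of any one type, the worst case takes at most 7 of each type, or every stone of a type that has fewer than 7.
That gives 6 + 7 + 7 + 5 + 7 + 3 + 6 + 7 + 4 + 5 + 7 + 2 = 66 stones with no type reaching 8.
The next stone forces some type to 8, so 66 + 1 = 67.

67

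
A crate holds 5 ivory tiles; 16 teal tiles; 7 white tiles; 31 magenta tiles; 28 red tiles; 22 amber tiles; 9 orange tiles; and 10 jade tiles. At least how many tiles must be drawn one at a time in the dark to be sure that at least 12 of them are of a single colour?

An adversary could hand out at most 11 tiles per colour (4 colours run out sooner): 5 + 11 + 7 + 11 + 11 + 11 + 9 + 10 = 75 tiles and still no colour has 12.
Pigeonhole: one more tile lands in a colour already at 11, so 76 draws are enough and 75 are not.

76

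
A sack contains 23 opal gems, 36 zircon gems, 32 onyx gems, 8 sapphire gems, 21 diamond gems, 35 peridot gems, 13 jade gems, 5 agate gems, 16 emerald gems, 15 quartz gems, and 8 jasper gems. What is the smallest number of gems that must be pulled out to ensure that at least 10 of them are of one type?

94

An adversary could hand out at most 9 gems per type (sapphire, agate, jasper run out sooner): 9 + 9 + 9 + 8 + 9 + 9 + 9 + 5 + 9 + 9 + 8 = 93 gems and still no type has 10.
By the pigeonhole principle, one more gem lands in a type already at 9, so 94 draws are enough and 93 are not.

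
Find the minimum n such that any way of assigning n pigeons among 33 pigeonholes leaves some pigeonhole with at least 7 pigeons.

199

With 198 pigeons one could put exactly 6 in each of the 33 pigeonholes, and no pigeonhole would reach 7.
One more pigeon must land in a pigeonhole that already has 6, giving it 7.
So 33 × 6 + 1 = 199 pigeons are required.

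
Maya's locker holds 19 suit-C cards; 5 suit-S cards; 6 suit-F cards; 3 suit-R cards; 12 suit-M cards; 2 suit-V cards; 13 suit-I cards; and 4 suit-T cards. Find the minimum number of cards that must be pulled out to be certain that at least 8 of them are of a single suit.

42

By the pigeonhole principle, put each drawn card into a box by suit. The largest draw with every box below 8 takes min(count, 7) from each suit; suits with fewer than 7 contribute all they have.
Σ min(cᵢ, 7) = 7 + 5 + 6 + 3 + 7 + 2 + 7 + 4 = 41.
Draw number 41 + 1 = 42 must push one box to 8.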